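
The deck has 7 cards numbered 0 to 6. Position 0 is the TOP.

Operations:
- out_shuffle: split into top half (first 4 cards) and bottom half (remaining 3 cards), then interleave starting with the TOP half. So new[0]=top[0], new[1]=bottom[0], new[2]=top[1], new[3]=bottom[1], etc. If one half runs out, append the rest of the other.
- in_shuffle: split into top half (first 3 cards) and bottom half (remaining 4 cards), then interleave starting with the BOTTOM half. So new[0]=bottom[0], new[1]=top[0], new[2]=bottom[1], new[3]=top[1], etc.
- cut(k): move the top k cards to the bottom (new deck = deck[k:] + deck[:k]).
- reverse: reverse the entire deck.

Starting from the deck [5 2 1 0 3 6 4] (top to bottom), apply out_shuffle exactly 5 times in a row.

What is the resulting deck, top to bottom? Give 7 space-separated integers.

Answer: 5 1 3 4 2 0 6

Derivation:
After op 1 (out_shuffle): [5 3 2 6 1 4 0]
After op 2 (out_shuffle): [5 1 3 4 2 0 6]
After op 3 (out_shuffle): [5 2 1 0 3 6 4]
After op 4 (out_shuffle): [5 3 2 6 1 4 0]
After op 5 (out_shuffle): [5 1 3 4 2 0 6]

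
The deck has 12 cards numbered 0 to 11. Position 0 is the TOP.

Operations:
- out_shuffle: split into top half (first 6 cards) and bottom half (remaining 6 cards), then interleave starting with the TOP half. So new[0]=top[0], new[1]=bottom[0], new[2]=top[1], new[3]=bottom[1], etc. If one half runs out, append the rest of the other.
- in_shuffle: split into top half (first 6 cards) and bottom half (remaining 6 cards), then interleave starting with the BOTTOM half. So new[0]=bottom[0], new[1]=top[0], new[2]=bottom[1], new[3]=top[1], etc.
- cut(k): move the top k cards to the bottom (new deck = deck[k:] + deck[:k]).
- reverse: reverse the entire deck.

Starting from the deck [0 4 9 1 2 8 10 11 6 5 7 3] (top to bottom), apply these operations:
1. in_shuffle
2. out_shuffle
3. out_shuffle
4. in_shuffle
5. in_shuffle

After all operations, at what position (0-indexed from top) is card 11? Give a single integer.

After op 1 (in_shuffle): [10 0 11 4 6 9 5 1 7 2 3 8]
After op 2 (out_shuffle): [10 5 0 1 11 7 4 2 6 3 9 8]
After op 3 (out_shuffle): [10 4 5 2 0 6 1 3 11 9 7 8]
After op 4 (in_shuffle): [1 10 3 4 11 5 9 2 7 0 8 6]
After op 5 (in_shuffle): [9 1 2 10 7 3 0 4 8 11 6 5]
Card 11 is at position 9.

Answer: 9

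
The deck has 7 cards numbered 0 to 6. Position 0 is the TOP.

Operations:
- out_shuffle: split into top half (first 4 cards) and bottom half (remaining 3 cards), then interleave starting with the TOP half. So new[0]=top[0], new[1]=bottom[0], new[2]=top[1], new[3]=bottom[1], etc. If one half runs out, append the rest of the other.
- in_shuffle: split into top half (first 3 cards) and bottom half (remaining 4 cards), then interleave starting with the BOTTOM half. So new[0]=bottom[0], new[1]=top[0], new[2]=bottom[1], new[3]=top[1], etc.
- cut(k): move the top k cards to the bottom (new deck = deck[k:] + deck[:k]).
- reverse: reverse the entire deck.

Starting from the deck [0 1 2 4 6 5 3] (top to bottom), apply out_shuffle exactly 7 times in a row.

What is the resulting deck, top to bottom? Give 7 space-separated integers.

Answer: 0 6 1 5 2 3 4

Derivation:
After op 1 (out_shuffle): [0 6 1 5 2 3 4]
After op 2 (out_shuffle): [0 2 6 3 1 4 5]
After op 3 (out_shuffle): [0 1 2 4 6 5 3]
After op 4 (out_shuffle): [0 6 1 5 2 3 4]
After op 5 (out_shuffle): [0 2 6 3 1 4 5]
After op 6 (out_shuffle): [0 1 2 4 6 5 3]
After op 7 (out_shuffle): [0 6 1 5 2 3 4]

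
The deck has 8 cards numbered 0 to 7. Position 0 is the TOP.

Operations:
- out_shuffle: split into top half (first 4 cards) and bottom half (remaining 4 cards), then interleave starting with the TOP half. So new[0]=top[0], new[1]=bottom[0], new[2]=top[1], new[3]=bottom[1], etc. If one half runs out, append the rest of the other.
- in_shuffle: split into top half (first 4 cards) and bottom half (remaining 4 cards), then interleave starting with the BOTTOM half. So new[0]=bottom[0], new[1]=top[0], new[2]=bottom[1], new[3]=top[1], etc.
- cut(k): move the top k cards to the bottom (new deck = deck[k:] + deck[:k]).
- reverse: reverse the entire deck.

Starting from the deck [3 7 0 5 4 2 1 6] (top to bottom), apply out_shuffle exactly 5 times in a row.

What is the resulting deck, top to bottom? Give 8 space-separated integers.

After op 1 (out_shuffle): [3 4 7 2 0 1 5 6]
After op 2 (out_shuffle): [3 0 4 1 7 5 2 6]
After op 3 (out_shuffle): [3 7 0 5 4 2 1 6]
After op 4 (out_shuffle): [3 4 7 2 0 1 5 6]
After op 5 (out_shuffle): [3 0 4 1 7 5 2 6]

Answer: 3 0 4 1 7 5 2 6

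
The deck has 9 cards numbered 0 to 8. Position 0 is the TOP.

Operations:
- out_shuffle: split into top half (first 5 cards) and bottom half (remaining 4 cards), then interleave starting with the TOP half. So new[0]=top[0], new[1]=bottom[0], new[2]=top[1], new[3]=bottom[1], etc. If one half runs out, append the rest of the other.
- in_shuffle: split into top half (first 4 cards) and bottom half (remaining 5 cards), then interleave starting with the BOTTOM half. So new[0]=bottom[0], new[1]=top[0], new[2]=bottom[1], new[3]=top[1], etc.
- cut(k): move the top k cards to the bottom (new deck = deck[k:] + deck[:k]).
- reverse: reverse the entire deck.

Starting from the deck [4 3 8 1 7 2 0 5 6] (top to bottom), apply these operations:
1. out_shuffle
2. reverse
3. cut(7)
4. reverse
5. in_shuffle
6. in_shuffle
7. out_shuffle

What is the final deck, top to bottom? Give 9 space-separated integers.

Answer: 7 6 1 5 8 0 3 2 4

Derivation:
After op 1 (out_shuffle): [4 2 3 0 8 5 1 6 7]
After op 2 (reverse): [7 6 1 5 8 0 3 2 4]
After op 3 (cut(7)): [2 4 7 6 1 5 8 0 3]
After op 4 (reverse): [3 0 8 5 1 6 7 4 2]
After op 5 (in_shuffle): [1 3 6 0 7 8 4 5 2]
After op 6 (in_shuffle): [7 1 8 3 4 6 5 0 2]
After op 7 (out_shuffle): [7 6 1 5 8 0 3 2 4]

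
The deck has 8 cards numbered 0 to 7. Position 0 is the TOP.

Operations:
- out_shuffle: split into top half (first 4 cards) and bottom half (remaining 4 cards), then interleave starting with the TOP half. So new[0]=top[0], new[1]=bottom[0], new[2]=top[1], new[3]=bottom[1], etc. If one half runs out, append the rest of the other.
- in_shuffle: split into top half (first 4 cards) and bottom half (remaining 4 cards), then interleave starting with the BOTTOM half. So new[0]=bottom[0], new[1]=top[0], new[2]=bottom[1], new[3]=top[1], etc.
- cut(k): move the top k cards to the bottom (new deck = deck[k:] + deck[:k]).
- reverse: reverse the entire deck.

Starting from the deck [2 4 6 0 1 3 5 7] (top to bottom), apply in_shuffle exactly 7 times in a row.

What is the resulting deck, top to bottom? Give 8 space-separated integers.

After op 1 (in_shuffle): [1 2 3 4 5 6 7 0]
After op 2 (in_shuffle): [5 1 6 2 7 3 0 4]
After op 3 (in_shuffle): [7 5 3 1 0 6 4 2]
After op 4 (in_shuffle): [0 7 6 5 4 3 2 1]
After op 5 (in_shuffle): [4 0 3 7 2 6 1 5]
After op 6 (in_shuffle): [2 4 6 0 1 3 5 7]
After op 7 (in_shuffle): [1 2 3 4 5 6 7 0]

Answer: 1 2 3 4 5 6 7 0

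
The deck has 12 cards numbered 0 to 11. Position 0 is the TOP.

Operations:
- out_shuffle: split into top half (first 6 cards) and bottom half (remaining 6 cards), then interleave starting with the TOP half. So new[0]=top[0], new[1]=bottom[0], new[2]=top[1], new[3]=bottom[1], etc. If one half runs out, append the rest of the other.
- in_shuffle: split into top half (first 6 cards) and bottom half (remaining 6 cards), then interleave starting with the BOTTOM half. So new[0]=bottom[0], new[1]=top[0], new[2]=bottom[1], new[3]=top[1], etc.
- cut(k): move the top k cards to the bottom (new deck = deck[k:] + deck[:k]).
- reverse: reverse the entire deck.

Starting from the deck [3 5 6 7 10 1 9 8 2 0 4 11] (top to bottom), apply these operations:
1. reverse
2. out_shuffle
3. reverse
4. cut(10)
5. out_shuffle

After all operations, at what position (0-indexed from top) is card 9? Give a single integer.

Answer: 6

Derivation:
After op 1 (reverse): [11 4 0 2 8 9 1 10 7 6 5 3]
After op 2 (out_shuffle): [11 1 4 10 0 7 2 6 8 5 9 3]
After op 3 (reverse): [3 9 5 8 6 2 7 0 10 4 1 11]
After op 4 (cut(10)): [1 11 3 9 5 8 6 2 7 0 10 4]
After op 5 (out_shuffle): [1 6 11 2 3 7 9 0 5 10 8 4]
Card 9 is at position 6.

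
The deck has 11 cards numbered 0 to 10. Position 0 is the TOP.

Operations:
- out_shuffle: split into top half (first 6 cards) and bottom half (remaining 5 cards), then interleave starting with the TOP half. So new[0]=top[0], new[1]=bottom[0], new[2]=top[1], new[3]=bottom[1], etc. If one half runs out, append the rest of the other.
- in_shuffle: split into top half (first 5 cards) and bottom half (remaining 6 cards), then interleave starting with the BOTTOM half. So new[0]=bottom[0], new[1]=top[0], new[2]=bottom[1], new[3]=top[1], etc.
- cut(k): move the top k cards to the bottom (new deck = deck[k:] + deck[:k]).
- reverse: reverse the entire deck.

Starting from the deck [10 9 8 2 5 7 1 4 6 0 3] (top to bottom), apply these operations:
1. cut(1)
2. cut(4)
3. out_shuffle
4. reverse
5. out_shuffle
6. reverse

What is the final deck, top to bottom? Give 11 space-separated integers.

Answer: 8 7 6 10 2 1 0 9 5 4 3

Derivation:
After op 1 (cut(1)): [9 8 2 5 7 1 4 6 0 3 10]
After op 2 (cut(4)): [7 1 4 6 0 3 10 9 8 2 5]
After op 3 (out_shuffle): [7 10 1 9 4 8 6 2 0 5 3]
After op 4 (reverse): [3 5 0 2 6 8 4 9 1 10 7]
After op 5 (out_shuffle): [3 4 5 9 0 1 2 10 6 7 8]
After op 6 (reverse): [8 7 6 10 2 1 0 9 5 4 3]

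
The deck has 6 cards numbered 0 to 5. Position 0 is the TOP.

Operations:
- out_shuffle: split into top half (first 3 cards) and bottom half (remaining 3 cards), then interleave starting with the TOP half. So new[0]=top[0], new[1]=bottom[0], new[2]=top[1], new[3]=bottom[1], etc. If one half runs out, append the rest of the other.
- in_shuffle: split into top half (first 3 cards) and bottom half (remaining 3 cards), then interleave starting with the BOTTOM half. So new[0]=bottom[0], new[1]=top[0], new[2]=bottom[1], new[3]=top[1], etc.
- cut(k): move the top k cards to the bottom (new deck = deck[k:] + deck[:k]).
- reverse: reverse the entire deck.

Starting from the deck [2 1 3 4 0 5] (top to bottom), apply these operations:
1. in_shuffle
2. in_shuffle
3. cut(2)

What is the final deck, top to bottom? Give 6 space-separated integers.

After op 1 (in_shuffle): [4 2 0 1 5 3]
After op 2 (in_shuffle): [1 4 5 2 3 0]
After op 3 (cut(2)): [5 2 3 0 1 4]

Answer: 5 2 3 0 1 4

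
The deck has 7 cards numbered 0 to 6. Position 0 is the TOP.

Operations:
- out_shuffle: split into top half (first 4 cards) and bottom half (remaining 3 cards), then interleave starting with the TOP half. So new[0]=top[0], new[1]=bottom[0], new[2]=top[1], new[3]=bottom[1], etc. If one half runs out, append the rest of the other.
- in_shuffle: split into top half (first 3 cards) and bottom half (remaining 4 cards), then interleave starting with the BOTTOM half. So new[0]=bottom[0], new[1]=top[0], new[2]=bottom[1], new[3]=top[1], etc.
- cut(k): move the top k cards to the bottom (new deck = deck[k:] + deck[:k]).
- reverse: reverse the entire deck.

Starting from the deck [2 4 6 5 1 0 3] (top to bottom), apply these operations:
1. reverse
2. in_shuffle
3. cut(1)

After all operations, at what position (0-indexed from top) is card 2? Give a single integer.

After op 1 (reverse): [3 0 1 5 6 4 2]
After op 2 (in_shuffle): [5 3 6 0 4 1 2]
After op 3 (cut(1)): [3 6 0 4 1 2 5]
Card 2 is at position 5.

Answer: 5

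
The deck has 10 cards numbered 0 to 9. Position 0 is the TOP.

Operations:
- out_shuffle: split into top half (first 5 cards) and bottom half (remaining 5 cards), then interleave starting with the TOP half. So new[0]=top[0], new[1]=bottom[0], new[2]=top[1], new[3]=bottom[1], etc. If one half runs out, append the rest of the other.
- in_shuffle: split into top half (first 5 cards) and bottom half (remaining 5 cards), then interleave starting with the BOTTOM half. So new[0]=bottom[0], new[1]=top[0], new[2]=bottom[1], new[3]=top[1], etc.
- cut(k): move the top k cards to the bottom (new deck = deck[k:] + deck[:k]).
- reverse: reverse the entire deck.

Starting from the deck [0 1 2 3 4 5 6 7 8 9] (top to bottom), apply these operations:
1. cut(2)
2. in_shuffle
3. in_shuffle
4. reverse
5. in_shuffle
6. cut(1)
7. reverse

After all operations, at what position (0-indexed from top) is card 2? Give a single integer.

Answer: 8

Derivation:
After op 1 (cut(2)): [2 3 4 5 6 7 8 9 0 1]
After op 2 (in_shuffle): [7 2 8 3 9 4 0 5 1 6]
After op 3 (in_shuffle): [4 7 0 2 5 8 1 3 6 9]
After op 4 (reverse): [9 6 3 1 8 5 2 0 7 4]
After op 5 (in_shuffle): [5 9 2 6 0 3 7 1 4 8]
After op 6 (cut(1)): [9 2 6 0 3 7 1 4 8 5]
After op 7 (reverse): [5 8 4 1 7 3 0 6 2 9]
Card 2 is at position 8.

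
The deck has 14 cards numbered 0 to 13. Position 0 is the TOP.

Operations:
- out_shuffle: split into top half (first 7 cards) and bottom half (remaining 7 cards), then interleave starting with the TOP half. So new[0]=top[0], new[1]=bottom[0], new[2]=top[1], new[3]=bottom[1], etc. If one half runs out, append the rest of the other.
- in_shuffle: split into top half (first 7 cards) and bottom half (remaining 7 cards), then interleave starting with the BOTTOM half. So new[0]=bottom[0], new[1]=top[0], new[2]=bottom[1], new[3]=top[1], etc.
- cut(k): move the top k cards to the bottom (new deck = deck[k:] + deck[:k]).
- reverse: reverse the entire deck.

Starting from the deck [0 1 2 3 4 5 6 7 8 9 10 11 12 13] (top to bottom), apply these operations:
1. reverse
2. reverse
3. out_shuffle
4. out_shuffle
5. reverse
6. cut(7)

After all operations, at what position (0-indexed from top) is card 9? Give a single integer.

After op 1 (reverse): [13 12 11 10 9 8 7 6 5 4 3 2 1 0]
After op 2 (reverse): [0 1 2 3 4 5 6 7 8 9 10 11 12 13]
After op 3 (out_shuffle): [0 7 1 8 2 9 3 10 4 11 5 12 6 13]
After op 4 (out_shuffle): [0 10 7 4 1 11 8 5 2 12 9 6 3 13]
After op 5 (reverse): [13 3 6 9 12 2 5 8 11 1 4 7 10 0]
After op 6 (cut(7)): [8 11 1 4 7 10 0 13 3 6 9 12 2 5]
Card 9 is at position 10.

Answer: 10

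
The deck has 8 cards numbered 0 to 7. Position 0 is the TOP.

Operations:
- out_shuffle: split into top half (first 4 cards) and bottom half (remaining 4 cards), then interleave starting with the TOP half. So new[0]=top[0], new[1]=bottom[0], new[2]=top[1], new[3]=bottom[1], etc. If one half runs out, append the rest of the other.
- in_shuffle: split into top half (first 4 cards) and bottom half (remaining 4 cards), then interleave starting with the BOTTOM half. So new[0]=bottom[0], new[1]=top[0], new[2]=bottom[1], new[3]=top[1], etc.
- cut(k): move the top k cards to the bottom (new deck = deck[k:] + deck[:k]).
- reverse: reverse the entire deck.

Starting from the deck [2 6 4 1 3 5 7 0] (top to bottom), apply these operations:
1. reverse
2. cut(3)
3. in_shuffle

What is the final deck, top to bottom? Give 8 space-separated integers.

After op 1 (reverse): [0 7 5 3 1 4 6 2]
After op 2 (cut(3)): [3 1 4 6 2 0 7 5]
After op 3 (in_shuffle): [2 3 0 1 7 4 5 6]

Answer: 2 3 0 1 7 4 5 6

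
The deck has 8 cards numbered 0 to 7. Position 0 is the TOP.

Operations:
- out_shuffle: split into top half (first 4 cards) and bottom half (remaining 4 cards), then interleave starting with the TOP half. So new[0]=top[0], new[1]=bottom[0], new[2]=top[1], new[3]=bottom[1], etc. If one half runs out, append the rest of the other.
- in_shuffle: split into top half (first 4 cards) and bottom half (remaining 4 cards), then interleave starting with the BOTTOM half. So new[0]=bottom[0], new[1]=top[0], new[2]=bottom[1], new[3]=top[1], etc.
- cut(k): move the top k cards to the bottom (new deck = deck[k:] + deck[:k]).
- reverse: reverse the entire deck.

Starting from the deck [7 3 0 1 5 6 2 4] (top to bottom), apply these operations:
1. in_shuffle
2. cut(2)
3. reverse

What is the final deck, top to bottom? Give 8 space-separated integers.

Answer: 7 5 1 4 0 2 3 6

Derivation:
After op 1 (in_shuffle): [5 7 6 3 2 0 4 1]
After op 2 (cut(2)): [6 3 2 0 4 1 5 7]
After op 3 (reverse): [7 5 1 4 0 2 3 6]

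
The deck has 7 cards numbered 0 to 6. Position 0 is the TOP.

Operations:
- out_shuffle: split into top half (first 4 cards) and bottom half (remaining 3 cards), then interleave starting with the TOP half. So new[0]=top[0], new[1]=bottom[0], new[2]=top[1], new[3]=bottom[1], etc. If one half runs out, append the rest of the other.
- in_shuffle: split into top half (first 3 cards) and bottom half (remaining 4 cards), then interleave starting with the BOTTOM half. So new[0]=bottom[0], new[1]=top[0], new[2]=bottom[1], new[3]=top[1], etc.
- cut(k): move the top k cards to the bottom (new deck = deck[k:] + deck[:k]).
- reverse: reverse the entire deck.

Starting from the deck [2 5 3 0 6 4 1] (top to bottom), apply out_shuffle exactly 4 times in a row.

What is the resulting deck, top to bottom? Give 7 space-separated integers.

Answer: 2 6 5 4 3 1 0

Derivation:
After op 1 (out_shuffle): [2 6 5 4 3 1 0]
After op 2 (out_shuffle): [2 3 6 1 5 0 4]
After op 3 (out_shuffle): [2 5 3 0 6 4 1]
After op 4 (out_shuffle): [2 6 5 4 3 1 0]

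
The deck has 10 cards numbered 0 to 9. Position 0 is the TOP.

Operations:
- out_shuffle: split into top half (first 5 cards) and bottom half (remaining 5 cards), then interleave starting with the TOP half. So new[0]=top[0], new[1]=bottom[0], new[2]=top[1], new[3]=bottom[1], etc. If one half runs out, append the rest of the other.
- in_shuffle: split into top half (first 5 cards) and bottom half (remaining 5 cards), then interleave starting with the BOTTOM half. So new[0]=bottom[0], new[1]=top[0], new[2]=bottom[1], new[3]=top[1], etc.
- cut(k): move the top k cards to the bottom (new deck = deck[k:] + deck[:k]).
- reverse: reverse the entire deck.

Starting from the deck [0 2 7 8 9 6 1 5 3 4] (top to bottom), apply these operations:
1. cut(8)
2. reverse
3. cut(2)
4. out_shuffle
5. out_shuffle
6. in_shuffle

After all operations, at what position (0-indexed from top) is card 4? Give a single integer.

Answer: 2

Derivation:
After op 1 (cut(8)): [3 4 0 2 7 8 9 6 1 5]
After op 2 (reverse): [5 1 6 9 8 7 2 0 4 3]
After op 3 (cut(2)): [6 9 8 7 2 0 4 3 5 1]
After op 4 (out_shuffle): [6 0 9 4 8 3 7 5 2 1]
After op 5 (out_shuffle): [6 3 0 7 9 5 4 2 8 1]
After op 6 (in_shuffle): [5 6 4 3 2 0 8 7 1 9]
Card 4 is at position 2.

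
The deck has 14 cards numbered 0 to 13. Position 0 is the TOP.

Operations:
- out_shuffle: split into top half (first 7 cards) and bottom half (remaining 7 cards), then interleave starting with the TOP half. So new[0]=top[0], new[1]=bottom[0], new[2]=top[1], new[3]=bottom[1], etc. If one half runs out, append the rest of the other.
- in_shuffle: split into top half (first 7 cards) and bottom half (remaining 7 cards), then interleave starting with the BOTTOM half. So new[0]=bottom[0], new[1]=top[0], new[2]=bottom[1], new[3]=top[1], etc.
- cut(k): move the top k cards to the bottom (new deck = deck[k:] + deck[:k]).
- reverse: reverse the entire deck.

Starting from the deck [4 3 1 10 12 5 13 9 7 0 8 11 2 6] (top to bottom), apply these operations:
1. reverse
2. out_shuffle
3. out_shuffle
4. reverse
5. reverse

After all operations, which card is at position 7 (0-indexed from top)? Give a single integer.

Answer: 7

Derivation:
After op 1 (reverse): [6 2 11 8 0 7 9 13 5 12 10 1 3 4]
After op 2 (out_shuffle): [6 13 2 5 11 12 8 10 0 1 7 3 9 4]
After op 3 (out_shuffle): [6 10 13 0 2 1 5 7 11 3 12 9 8 4]
After op 4 (reverse): [4 8 9 12 3 11 7 5 1 2 0 13 10 6]
After op 5 (reverse): [6 10 13 0 2 1 5 7 11 3 12 9 8 4]
Position 7: card 7.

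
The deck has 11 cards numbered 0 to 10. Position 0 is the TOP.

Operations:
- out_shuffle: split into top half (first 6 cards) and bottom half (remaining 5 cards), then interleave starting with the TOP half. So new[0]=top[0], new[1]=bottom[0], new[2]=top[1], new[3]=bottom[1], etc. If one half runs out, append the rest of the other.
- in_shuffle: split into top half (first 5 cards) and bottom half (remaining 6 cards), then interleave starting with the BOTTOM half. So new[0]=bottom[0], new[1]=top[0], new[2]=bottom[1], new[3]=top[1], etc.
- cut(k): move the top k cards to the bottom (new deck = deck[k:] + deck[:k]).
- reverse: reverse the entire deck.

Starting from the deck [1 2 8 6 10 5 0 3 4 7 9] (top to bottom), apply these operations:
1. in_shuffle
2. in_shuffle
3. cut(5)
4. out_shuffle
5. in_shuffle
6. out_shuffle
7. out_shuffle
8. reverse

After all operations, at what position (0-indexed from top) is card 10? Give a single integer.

After op 1 (in_shuffle): [5 1 0 2 3 8 4 6 7 10 9]
After op 2 (in_shuffle): [8 5 4 1 6 0 7 2 10 3 9]
After op 3 (cut(5)): [0 7 2 10 3 9 8 5 4 1 6]
After op 4 (out_shuffle): [0 8 7 5 2 4 10 1 3 6 9]
After op 5 (in_shuffle): [4 0 10 8 1 7 3 5 6 2 9]
After op 6 (out_shuffle): [4 3 0 5 10 6 8 2 1 9 7]
After op 7 (out_shuffle): [4 8 3 2 0 1 5 9 10 7 6]
After op 8 (reverse): [6 7 10 9 5 1 0 2 3 8 4]
Card 10 is at position 2.

Answer: 2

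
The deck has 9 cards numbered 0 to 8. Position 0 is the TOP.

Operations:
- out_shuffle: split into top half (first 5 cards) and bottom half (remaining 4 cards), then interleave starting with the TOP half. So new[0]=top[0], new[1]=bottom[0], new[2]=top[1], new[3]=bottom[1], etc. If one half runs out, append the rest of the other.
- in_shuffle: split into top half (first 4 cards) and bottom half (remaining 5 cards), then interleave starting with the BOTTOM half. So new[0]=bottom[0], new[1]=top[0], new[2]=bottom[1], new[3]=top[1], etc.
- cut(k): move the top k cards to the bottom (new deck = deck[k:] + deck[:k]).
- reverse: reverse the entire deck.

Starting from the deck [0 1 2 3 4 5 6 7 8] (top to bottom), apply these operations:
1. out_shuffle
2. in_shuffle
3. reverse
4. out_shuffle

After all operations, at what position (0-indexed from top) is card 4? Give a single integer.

After op 1 (out_shuffle): [0 5 1 6 2 7 3 8 4]
After op 2 (in_shuffle): [2 0 7 5 3 1 8 6 4]
After op 3 (reverse): [4 6 8 1 3 5 7 0 2]
After op 4 (out_shuffle): [4 5 6 7 8 0 1 2 3]
Card 4 is at position 0.

Answer: 0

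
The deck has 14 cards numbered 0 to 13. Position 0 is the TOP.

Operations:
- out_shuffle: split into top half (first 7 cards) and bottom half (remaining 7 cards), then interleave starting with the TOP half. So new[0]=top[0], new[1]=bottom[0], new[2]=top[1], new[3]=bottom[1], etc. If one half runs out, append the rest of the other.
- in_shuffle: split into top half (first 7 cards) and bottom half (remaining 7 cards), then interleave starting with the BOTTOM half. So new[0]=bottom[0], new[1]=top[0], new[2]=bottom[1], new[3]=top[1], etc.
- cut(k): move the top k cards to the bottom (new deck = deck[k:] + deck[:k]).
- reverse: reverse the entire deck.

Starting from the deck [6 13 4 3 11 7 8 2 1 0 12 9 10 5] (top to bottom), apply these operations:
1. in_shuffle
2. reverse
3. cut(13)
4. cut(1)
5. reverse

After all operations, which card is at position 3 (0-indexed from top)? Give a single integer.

After op 1 (in_shuffle): [2 6 1 13 0 4 12 3 9 11 10 7 5 8]
After op 2 (reverse): [8 5 7 10 11 9 3 12 4 0 13 1 6 2]
After op 3 (cut(13)): [2 8 5 7 10 11 9 3 12 4 0 13 1 6]
After op 4 (cut(1)): [8 5 7 10 11 9 3 12 4 0 13 1 6 2]
After op 5 (reverse): [2 6 1 13 0 4 12 3 9 11 10 7 5 8]
Position 3: card 13.

Answer: 13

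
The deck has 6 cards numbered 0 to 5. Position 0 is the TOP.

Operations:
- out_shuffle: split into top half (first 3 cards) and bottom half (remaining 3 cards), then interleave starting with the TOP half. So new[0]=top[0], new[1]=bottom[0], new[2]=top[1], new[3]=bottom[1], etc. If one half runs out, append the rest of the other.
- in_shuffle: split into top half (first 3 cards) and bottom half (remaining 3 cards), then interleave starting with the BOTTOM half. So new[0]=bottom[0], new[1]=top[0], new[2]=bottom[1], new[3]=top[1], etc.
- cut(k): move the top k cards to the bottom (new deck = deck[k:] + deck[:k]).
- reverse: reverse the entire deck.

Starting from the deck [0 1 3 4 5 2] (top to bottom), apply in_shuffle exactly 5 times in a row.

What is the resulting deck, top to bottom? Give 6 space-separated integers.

Answer: 1 4 2 0 3 5

Derivation:
After op 1 (in_shuffle): [4 0 5 1 2 3]
After op 2 (in_shuffle): [1 4 2 0 3 5]
After op 3 (in_shuffle): [0 1 3 4 5 2]
After op 4 (in_shuffle): [4 0 5 1 2 3]
After op 5 (in_shuffle): [1 4 2 0 3 5]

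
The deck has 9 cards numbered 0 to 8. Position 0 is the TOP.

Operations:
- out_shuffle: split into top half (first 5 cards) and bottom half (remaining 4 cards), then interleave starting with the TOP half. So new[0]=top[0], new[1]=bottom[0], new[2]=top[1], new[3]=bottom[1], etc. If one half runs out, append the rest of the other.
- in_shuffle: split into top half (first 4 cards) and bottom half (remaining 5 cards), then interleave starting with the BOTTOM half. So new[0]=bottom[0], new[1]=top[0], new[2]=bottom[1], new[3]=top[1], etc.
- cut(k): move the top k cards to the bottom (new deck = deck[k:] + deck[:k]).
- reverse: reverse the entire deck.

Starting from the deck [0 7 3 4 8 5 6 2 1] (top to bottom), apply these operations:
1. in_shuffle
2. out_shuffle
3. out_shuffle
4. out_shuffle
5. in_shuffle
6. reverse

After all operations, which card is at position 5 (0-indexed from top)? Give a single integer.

Answer: 1

Derivation:
After op 1 (in_shuffle): [8 0 5 7 6 3 2 4 1]
After op 2 (out_shuffle): [8 3 0 2 5 4 7 1 6]
After op 3 (out_shuffle): [8 4 3 7 0 1 2 6 5]
After op 4 (out_shuffle): [8 1 4 2 3 6 7 5 0]
After op 5 (in_shuffle): [3 8 6 1 7 4 5 2 0]
After op 6 (reverse): [0 2 5 4 7 1 6 8 3]
Position 5: card 1.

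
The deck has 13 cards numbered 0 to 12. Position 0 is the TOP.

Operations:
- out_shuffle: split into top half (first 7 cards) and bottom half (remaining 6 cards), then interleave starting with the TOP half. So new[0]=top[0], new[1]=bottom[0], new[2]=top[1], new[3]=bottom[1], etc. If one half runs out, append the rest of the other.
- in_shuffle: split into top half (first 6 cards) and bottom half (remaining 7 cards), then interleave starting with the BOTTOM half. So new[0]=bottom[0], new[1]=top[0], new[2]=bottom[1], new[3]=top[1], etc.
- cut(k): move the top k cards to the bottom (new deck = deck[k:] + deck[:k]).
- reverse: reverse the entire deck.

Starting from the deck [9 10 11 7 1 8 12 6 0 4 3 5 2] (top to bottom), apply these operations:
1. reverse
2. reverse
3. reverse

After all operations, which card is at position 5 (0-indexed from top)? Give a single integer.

Answer: 6

Derivation:
After op 1 (reverse): [2 5 3 4 0 6 12 8 1 7 11 10 9]
After op 2 (reverse): [9 10 11 7 1 8 12 6 0 4 3 5 2]
After op 3 (reverse): [2 5 3 4 0 6 12 8 1 7 11 10 9]
Position 5: card 6.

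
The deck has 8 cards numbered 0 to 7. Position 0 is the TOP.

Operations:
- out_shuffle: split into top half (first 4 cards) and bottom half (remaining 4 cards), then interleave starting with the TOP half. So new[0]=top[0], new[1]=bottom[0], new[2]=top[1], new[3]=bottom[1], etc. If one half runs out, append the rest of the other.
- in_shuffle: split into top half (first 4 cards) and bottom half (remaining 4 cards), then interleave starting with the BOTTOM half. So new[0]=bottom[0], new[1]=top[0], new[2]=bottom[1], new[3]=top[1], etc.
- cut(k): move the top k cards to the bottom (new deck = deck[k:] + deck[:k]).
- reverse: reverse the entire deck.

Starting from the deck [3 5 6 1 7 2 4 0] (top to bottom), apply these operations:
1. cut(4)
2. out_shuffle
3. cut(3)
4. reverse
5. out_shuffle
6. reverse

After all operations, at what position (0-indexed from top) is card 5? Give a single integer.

Answer: 0

Derivation:
After op 1 (cut(4)): [7 2 4 0 3 5 6 1]
After op 2 (out_shuffle): [7 3 2 5 4 6 0 1]
After op 3 (cut(3)): [5 4 6 0 1 7 3 2]
After op 4 (reverse): [2 3 7 1 0 6 4 5]
After op 5 (out_shuffle): [2 0 3 6 7 4 1 5]
After op 6 (reverse): [5 1 4 7 6 3 0 2]
Card 5 is at position 0.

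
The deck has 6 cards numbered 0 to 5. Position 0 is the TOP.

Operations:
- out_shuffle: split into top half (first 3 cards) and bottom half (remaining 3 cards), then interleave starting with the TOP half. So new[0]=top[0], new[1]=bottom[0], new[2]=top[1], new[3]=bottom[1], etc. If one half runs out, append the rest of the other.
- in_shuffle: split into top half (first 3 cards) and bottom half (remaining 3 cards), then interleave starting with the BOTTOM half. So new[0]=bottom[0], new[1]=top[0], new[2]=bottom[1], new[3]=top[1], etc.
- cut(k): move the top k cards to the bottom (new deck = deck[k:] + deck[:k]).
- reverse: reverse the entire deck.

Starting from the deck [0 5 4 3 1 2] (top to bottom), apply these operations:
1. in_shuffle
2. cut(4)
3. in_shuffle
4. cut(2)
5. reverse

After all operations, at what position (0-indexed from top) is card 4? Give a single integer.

Answer: 4

Derivation:
After op 1 (in_shuffle): [3 0 1 5 2 4]
After op 2 (cut(4)): [2 4 3 0 1 5]
After op 3 (in_shuffle): [0 2 1 4 5 3]
After op 4 (cut(2)): [1 4 5 3 0 2]
After op 5 (reverse): [2 0 3 5 4 1]
Card 4 is at position 4.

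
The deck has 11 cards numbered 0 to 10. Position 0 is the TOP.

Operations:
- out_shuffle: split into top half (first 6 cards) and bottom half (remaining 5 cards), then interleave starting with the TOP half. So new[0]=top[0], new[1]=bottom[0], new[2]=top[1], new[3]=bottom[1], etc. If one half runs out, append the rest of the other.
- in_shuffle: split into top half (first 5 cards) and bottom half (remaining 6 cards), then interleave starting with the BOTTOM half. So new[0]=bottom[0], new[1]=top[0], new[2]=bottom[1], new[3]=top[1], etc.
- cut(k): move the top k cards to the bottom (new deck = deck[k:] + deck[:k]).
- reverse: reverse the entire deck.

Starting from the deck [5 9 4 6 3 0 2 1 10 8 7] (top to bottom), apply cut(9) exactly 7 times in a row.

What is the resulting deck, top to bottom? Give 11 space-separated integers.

Answer: 10 8 7 5 9 4 6 3 0 2 1

Derivation:
After op 1 (cut(9)): [8 7 5 9 4 6 3 0 2 1 10]
After op 2 (cut(9)): [1 10 8 7 5 9 4 6 3 0 2]
After op 3 (cut(9)): [0 2 1 10 8 7 5 9 4 6 3]
After op 4 (cut(9)): [6 3 0 2 1 10 8 7 5 9 4]
After op 5 (cut(9)): [9 4 6 3 0 2 1 10 8 7 5]
After op 6 (cut(9)): [7 5 9 4 6 3 0 2 1 10 8]
After op 7 (cut(9)): [10 8 7 5 9 4 6 3 0 2 1]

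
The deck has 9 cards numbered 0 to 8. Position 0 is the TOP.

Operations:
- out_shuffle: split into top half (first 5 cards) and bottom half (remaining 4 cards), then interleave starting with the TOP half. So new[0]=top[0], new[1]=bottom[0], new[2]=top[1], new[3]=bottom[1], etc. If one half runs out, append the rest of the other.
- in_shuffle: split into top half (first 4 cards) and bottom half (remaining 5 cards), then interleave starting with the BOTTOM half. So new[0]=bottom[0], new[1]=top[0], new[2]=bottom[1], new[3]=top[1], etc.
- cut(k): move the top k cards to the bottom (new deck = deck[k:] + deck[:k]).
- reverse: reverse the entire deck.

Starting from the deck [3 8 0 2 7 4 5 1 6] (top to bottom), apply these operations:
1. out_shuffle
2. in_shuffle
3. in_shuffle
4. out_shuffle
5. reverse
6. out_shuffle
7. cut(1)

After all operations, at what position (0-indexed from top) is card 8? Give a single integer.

Answer: 7

Derivation:
After op 1 (out_shuffle): [3 4 8 5 0 1 2 6 7]
After op 2 (in_shuffle): [0 3 1 4 2 8 6 5 7]
After op 3 (in_shuffle): [2 0 8 3 6 1 5 4 7]
After op 4 (out_shuffle): [2 1 0 5 8 4 3 7 6]
After op 5 (reverse): [6 7 3 4 8 5 0 1 2]
After op 6 (out_shuffle): [6 5 7 0 3 1 4 2 8]
After op 7 (cut(1)): [5 7 0 3 1 4 2 8 6]
Card 8 is at position 7.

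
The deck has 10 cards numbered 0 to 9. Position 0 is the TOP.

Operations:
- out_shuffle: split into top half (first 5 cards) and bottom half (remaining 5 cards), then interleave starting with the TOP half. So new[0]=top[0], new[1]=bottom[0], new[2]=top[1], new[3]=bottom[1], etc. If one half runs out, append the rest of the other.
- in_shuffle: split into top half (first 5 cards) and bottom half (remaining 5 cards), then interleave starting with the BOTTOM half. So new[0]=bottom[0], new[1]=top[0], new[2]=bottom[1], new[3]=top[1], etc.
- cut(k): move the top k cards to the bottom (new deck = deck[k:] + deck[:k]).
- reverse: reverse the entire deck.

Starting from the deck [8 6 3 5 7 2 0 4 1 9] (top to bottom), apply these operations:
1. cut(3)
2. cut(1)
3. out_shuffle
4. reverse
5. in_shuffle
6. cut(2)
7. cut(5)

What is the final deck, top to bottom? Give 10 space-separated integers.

Answer: 4 7 6 0 5 8 1 2 3 9

Derivation:
After op 1 (cut(3)): [5 7 2 0 4 1 9 8 6 3]
After op 2 (cut(1)): [7 2 0 4 1 9 8 6 3 5]
After op 3 (out_shuffle): [7 9 2 8 0 6 4 3 1 5]
After op 4 (reverse): [5 1 3 4 6 0 8 2 9 7]
After op 5 (in_shuffle): [0 5 8 1 2 3 9 4 7 6]
After op 6 (cut(2)): [8 1 2 3 9 4 7 6 0 5]
After op 7 (cut(5)): [4 7 6 0 5 8 1 2 3 9]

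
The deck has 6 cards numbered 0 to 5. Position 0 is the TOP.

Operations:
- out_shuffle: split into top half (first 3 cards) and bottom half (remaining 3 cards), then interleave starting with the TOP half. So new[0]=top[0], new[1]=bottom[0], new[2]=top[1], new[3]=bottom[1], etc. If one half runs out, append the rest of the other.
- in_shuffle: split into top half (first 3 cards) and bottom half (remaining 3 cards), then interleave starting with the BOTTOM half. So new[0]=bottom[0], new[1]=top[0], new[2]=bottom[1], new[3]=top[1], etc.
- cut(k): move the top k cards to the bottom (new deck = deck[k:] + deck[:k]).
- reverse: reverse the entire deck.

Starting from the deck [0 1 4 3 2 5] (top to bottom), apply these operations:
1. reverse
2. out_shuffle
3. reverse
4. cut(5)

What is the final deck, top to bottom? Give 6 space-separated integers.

Answer: 5 0 3 1 2 4

Derivation:
After op 1 (reverse): [5 2 3 4 1 0]
After op 2 (out_shuffle): [5 4 2 1 3 0]
After op 3 (reverse): [0 3 1 2 4 5]
After op 4 (cut(5)): [5 0 3 1 2 4]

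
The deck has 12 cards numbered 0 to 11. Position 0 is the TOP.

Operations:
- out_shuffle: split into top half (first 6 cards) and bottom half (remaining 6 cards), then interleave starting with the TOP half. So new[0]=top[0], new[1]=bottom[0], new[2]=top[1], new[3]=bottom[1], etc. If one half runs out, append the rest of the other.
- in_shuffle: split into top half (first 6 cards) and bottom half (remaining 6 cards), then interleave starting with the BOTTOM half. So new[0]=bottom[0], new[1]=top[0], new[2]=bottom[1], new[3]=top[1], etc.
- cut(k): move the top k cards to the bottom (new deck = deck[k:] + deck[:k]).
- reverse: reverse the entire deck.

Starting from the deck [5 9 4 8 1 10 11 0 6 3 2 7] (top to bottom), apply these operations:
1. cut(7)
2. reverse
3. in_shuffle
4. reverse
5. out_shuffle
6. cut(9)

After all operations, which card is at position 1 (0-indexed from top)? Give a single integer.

Answer: 3

Derivation:
After op 1 (cut(7)): [0 6 3 2 7 5 9 4 8 1 10 11]
After op 2 (reverse): [11 10 1 8 4 9 5 7 2 3 6 0]
After op 3 (in_shuffle): [5 11 7 10 2 1 3 8 6 4 0 9]
After op 4 (reverse): [9 0 4 6 8 3 1 2 10 7 11 5]
After op 5 (out_shuffle): [9 1 0 2 4 10 6 7 8 11 3 5]
After op 6 (cut(9)): [11 3 5 9 1 0 2 4 10 6 7 8]
Position 1: card 3.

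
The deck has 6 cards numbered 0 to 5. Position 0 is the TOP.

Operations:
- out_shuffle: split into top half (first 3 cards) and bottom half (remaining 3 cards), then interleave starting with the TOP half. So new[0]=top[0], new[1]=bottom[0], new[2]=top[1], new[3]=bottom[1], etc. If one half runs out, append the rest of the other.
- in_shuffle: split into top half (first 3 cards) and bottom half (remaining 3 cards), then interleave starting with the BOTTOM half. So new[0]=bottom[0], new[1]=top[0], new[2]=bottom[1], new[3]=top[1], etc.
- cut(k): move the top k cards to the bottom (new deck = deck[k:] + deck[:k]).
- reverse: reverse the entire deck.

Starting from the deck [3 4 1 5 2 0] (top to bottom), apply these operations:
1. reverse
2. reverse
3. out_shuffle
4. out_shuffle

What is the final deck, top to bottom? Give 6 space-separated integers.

After op 1 (reverse): [0 2 5 1 4 3]
After op 2 (reverse): [3 4 1 5 2 0]
After op 3 (out_shuffle): [3 5 4 2 1 0]
After op 4 (out_shuffle): [3 2 5 1 4 0]

Answer: 3 2 5 1 4 0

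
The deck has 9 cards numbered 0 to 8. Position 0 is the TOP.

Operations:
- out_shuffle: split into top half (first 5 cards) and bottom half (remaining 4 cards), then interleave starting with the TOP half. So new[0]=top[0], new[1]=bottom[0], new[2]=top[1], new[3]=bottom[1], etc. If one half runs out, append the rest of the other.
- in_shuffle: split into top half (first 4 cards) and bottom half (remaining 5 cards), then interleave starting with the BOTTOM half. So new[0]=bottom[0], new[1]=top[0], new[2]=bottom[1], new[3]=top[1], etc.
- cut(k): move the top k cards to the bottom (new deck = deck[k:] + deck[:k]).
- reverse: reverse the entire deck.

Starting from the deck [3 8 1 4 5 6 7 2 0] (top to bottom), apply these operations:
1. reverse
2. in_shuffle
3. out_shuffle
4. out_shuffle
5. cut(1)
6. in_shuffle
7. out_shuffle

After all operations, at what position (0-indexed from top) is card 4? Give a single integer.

After op 1 (reverse): [0 2 7 6 5 4 1 8 3]
After op 2 (in_shuffle): [5 0 4 2 1 7 8 6 3]
After op 3 (out_shuffle): [5 7 0 8 4 6 2 3 1]
After op 4 (out_shuffle): [5 6 7 2 0 3 8 1 4]
After op 5 (cut(1)): [6 7 2 0 3 8 1 4 5]
After op 6 (in_shuffle): [3 6 8 7 1 2 4 0 5]
After op 7 (out_shuffle): [3 2 6 4 8 0 7 5 1]
Card 4 is at position 3.

Answer: 3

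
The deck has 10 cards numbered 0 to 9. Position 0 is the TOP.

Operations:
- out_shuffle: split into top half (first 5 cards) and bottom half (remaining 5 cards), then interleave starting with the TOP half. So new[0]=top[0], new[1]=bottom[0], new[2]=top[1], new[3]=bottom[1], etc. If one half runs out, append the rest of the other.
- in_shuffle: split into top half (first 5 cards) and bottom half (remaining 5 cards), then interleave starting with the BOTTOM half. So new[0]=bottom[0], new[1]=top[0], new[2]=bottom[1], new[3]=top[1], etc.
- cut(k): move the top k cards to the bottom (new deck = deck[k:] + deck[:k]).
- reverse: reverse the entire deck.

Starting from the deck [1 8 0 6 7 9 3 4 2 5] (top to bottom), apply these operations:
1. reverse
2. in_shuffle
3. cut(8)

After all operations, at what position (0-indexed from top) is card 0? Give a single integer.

After op 1 (reverse): [5 2 4 3 9 7 6 0 8 1]
After op 2 (in_shuffle): [7 5 6 2 0 4 8 3 1 9]
After op 3 (cut(8)): [1 9 7 5 6 2 0 4 8 3]
Card 0 is at position 6.

Answer: 6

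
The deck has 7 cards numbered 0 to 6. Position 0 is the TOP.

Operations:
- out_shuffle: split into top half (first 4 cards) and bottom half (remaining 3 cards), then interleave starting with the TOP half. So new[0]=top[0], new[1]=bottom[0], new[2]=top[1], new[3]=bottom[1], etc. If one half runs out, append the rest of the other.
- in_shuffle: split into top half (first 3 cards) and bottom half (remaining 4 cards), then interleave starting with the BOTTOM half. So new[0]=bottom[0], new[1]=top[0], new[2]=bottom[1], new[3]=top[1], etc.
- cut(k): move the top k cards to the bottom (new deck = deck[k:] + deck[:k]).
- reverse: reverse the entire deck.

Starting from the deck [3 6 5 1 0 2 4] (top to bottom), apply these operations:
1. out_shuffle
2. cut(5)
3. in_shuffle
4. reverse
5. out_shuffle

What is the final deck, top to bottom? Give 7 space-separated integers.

Answer: 5 6 3 4 2 0 1

Derivation:
After op 1 (out_shuffle): [3 0 6 2 5 4 1]
After op 2 (cut(5)): [4 1 3 0 6 2 5]
After op 3 (in_shuffle): [0 4 6 1 2 3 5]
After op 4 (reverse): [5 3 2 1 6 4 0]
After op 5 (out_shuffle): [5 6 3 4 2 0 1]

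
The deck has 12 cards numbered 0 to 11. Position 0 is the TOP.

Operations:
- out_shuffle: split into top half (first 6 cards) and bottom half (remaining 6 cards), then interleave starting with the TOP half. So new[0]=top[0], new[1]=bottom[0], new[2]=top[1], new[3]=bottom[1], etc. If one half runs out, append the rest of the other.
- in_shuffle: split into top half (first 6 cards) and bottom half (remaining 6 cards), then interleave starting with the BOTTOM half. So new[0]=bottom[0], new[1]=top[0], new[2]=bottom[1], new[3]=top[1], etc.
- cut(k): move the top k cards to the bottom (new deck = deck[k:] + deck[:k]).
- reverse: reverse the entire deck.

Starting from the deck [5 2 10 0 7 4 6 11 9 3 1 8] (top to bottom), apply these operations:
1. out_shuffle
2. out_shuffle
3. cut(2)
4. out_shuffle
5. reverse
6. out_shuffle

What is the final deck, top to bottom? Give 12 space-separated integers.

After op 1 (out_shuffle): [5 6 2 11 10 9 0 3 7 1 4 8]
After op 2 (out_shuffle): [5 0 6 3 2 7 11 1 10 4 9 8]
After op 3 (cut(2)): [6 3 2 7 11 1 10 4 9 8 5 0]
After op 4 (out_shuffle): [6 10 3 4 2 9 7 8 11 5 1 0]
After op 5 (reverse): [0 1 5 11 8 7 9 2 4 3 10 6]
After op 6 (out_shuffle): [0 9 1 2 5 4 11 3 8 10 7 6]

Answer: 0 9 1 2 5 4 11 3 8 10 7 6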